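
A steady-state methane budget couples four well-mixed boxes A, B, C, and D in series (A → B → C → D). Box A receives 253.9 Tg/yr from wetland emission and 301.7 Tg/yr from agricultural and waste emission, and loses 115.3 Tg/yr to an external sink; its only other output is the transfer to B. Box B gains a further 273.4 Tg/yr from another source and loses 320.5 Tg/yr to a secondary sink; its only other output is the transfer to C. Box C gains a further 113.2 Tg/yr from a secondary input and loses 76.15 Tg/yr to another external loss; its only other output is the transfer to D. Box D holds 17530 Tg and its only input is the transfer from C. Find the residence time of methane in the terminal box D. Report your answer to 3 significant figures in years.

40.7 yr

Box A: F(A→B) = (253.9 + 301.7) − 115.3 = 440.30 Tg/yr.
Box B: F(B→C) = (440.30 + 273.4) − 320.5 = 393.20 Tg/yr.
Box C: F(C→D) = (393.20 + 113.2) − 76.15 = 430.25 Tg/yr.
Box D throughput = its input = 430.25 Tg/yr; τ = 17530 / 430.25 = 40.74 yr.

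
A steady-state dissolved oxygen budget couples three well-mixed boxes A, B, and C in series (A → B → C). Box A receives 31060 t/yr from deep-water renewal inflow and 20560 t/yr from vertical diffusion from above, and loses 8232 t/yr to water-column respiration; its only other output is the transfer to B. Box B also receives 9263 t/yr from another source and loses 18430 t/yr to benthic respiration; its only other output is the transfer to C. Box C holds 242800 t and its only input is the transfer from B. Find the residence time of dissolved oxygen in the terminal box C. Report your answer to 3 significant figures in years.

7.10 yr

Box A: F(A→B) = (31060 + 20560) − 8232 = 43388 t/yr.
Box B: F(B→C) = (43388 + 9263) − 18430 = 34221 t/yr.
Box C throughput = its input = 34221 t/yr; τ = 242800 / 34221 = 7.095 yr.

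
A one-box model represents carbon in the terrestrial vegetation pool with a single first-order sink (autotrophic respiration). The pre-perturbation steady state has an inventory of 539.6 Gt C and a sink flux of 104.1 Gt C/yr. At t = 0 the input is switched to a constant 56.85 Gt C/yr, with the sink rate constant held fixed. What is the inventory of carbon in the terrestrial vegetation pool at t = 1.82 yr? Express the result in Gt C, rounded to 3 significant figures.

Residence time τ = M₀/F₀ = 5.183 yr. The eventual steady state is M_∞ = M₀·(F₁/F₀) = 539.6 × 56.85/104.1 = 294.68 Gt C.
The anomaly ΔM(t) = M(t) − M_∞ decays as ΔM₀·e^(−t/τ) with ΔM₀ = 539.6 − 294.68 = 244.9 Gt C.
At t = 1.82 yr, e^(−t/τ) = e^(−0.3511) = 0.7039, so ΔM = 172.4 Gt C and M = 294.68 + 172.4 = 467.08 Gt C.

467 Gt C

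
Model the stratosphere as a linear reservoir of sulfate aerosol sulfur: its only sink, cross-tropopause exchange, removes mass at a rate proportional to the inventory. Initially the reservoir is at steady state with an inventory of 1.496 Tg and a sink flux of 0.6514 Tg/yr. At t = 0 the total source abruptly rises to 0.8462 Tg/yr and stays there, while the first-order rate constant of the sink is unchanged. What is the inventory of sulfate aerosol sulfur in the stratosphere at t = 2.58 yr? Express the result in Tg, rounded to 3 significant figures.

1.80 Tg

τ = M₀/F₀ = 1.496/0.6514 = 2.297 yr; rate constant k = 1/τ.
New steady state M_∞ = F₁/k = F₁·τ = 0.8462 × 2.297 = 1.9434 Tg.
M(t) = M_∞ + (M₀ − M_∞)·e^(−t/τ); t/τ = 2.58/2.297 = 1.123, so e^(−t/τ) = 0.3252.
M(t) = 1.9434 − 0.4474 × 0.3252 = 1.7979 Tg.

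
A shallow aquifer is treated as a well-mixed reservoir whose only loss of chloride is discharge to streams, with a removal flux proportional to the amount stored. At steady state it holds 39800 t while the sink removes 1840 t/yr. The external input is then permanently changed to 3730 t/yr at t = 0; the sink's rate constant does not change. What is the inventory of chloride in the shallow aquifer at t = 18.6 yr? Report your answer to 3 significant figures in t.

Residence time τ = M₀/F₀ = 21.63 yr. The eventual steady state is M_∞ = M₀·(F₁/F₀) = 39800 × 3730/1840 = 80682 t.
The anomaly ΔM(t) = M(t) − M_∞ decays as ΔM₀·e^(−t/τ) with ΔM₀ = 39800 − 80682 = −40880 t.
At t = 18.6 yr, e^(−t/τ) = e^(−0.8599) = 0.4232, so ΔM = −17300 t and M = 80682 − 17300 = 63380 t.

63400 t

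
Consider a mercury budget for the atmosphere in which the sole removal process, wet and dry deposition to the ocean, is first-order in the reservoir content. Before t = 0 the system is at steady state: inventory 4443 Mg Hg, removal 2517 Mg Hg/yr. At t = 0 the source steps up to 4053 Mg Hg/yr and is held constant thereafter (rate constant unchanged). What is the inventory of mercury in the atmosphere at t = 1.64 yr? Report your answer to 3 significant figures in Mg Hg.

τ = M₀/F₀ = 4443/2517 = 1.765 yr; rate constant k = 1/τ.
New steady state M_∞ = F₁/k = F₁·τ = 4053 × 1.765 = 7154.3 Mg Hg.
M(t) = M_∞ + (M₀ − M_∞)·e^(−t/τ); t/τ = 1.64/1.765 = 0.9291, so e^(−t/τ) = 0.3949.
M(t) = 7154.3 − 2711 × 0.3949 = 6083.6 Mg Hg.

6080 Mg Hg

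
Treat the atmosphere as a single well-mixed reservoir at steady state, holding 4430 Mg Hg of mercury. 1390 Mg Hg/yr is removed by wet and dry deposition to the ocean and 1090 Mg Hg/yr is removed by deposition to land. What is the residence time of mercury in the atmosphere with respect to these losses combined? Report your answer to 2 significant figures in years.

Total removal = 1390 + 1090 = 2480.0 Mg Hg/yr.
τ = M / ΣF_out = 4430 / 2480.0 = 1.786 yr.

1.8 yr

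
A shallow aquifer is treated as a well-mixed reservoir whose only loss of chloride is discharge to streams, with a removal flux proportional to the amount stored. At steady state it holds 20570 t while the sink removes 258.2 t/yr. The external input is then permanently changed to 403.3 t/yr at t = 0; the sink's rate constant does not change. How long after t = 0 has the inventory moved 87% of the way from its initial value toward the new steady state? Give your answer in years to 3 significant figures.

163 yr

τ = M₀/F₀ = 20570/258.2 = 79.67 yr.
The remaining gap fraction is e^(−t/τ); 87% covered ⇒ e^(−t/τ) = 0.130.
t = −τ ln(0.130) = 79.67 × 2.040 = 162.5 yr.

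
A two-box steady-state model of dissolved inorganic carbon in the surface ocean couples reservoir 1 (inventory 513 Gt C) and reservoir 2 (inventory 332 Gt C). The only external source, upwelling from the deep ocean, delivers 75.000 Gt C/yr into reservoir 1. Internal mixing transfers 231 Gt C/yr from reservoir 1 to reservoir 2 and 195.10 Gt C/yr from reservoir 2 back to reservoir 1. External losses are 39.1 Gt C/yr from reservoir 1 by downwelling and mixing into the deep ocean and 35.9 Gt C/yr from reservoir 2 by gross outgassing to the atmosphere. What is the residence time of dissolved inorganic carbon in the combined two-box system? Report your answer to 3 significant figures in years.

Treat the two boxes together as one reservoir: the mixing fluxes between them are internal recycling, so τ = ΣM / Σ(external losses).
M_total = 513 + 332 = 845.00 Gt C.
ΣF_external_out = 39.1 + 35.9 = 75.000 Gt C/yr.
τ = M_total / ΣF_ext = 845.00 / 75.000 = 11.27 yr.

11.3 yr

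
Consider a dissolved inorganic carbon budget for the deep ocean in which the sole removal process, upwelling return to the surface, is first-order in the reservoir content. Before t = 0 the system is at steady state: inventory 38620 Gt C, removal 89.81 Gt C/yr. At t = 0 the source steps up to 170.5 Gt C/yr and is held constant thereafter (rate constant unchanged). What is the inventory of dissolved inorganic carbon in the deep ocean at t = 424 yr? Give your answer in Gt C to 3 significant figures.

Residence time τ = M₀/F₀ = 430.0 yr. The eventual steady state is M_∞ = M₀·(F₁/F₀) = 38620 × 170.5/89.81 = 73318 Gt C.
The anomaly ΔM(t) = M(t) − M_∞ decays as ΔM₀·e^(−t/τ) with ΔM₀ = 38620 − 73318 = −34700 Gt C.
At t = 424 yr, e^(−t/τ) = e^(−0.9860) = 0.3731, so ΔM = −12940 Gt C and M = 73318 − 12940 = 60374 Gt C.

60400 Gt C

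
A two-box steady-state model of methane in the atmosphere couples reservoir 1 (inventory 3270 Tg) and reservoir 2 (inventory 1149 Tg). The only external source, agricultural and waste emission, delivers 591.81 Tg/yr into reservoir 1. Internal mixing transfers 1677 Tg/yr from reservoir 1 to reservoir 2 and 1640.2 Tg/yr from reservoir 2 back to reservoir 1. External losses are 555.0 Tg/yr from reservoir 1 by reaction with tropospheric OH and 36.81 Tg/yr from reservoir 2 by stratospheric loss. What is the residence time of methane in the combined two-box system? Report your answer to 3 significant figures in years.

Treat the two boxes together as one reservoir: the mixing fluxes between them are internal recycling, so τ = ΣM / Σ(external losses).
M_total = 3270 + 1149 = 4419.0 Tg.
ΣF_external_out = 555.0 + 36.81 = 591.81 Tg/yr.
τ = M_total / ΣF_ext = 4419.0 / 591.81 = 7.467 yr.

7.47 yr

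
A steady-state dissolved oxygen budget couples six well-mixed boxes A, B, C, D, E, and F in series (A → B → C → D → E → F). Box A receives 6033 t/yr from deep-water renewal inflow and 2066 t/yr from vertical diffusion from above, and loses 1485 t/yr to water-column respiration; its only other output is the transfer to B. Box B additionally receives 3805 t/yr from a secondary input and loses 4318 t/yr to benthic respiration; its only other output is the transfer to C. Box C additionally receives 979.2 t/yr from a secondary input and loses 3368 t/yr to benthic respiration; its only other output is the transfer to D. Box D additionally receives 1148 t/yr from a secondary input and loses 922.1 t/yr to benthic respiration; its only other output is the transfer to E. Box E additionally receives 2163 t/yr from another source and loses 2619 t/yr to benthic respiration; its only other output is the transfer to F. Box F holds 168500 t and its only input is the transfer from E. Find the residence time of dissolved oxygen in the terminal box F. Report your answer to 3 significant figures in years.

48.4 yr

Box A: F(A→B) = (6033 + 2066) − 1485 = 6614.0 t/yr.
Box B: F(B→C) = (6614.0 + 3805) − 4318 = 6101.0 t/yr.
Box C: F(C→D) = (6101.0 + 979.2) − 3368 = 3712.2 t/yr.
Box D: F(D→E) = (3712.2 + 1148) − 922.1 = 3938.1 t/yr.
Box E: F(E→F) = (3938.1 + 2163) − 2619 = 3482.1 t/yr.
Box F throughput = its input = 3482.1 t/yr; τ = 168500 / 3482.1 = 48.39 yr.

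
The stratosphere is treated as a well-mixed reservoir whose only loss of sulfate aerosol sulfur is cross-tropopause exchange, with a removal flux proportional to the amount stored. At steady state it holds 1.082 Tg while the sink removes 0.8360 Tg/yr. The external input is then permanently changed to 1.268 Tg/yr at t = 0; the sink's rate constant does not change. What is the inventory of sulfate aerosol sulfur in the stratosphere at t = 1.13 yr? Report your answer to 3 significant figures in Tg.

1.41 Tg

The sink rate constant is k = F₀/M₀ = 0.8360/1.082 = 0.7726 yr⁻¹.
Solving dM/dt = F₁ − kM with M(0) = M₀ gives M(t) = F₁/k + (M₀ − F₁/k)·e^(−kt).
F₁/k = 1.268/0.7726 = 1.6411 Tg; kt = 0.7726 × 1.13 = 0.8731, e^(−kt) = 0.4177.
M(1.13) = 1.6411 + (1.082 − 1.6411) × 0.4177 = 1.6411 − 0.2335 = 1.4076 Tg.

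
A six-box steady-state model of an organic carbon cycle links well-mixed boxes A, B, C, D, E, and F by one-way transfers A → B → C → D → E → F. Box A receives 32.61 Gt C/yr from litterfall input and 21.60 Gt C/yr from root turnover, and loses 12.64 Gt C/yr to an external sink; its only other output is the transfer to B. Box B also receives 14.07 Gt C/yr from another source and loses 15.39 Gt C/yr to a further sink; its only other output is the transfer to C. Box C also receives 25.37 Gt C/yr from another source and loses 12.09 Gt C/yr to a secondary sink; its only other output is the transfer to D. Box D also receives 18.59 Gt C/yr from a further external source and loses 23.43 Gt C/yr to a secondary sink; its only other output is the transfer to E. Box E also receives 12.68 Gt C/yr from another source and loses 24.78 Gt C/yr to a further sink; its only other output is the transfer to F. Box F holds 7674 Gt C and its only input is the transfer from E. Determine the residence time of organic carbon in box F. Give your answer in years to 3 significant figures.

Box A: F(A→B) = (32.61 + 21.60) − 12.64 = 41.570 Gt C/yr.
Box B: F(B→C) = (41.570 + 14.07) − 15.39 = 40.250 Gt C/yr.
Box C: F(C→D) = (40.250 + 25.37) − 12.09 = 53.530 Gt C/yr.
Box D: F(D→E) = (53.530 + 18.59) − 23.43 = 48.690 Gt C/yr.
Box E: F(E→F) = (48.690 + 12.68) − 24.78 = 36.590 Gt C/yr.
Box F throughput = its input = 36.590 Gt C/yr; τ = 7674 / 36.590 = 209.7 yr.

210 yr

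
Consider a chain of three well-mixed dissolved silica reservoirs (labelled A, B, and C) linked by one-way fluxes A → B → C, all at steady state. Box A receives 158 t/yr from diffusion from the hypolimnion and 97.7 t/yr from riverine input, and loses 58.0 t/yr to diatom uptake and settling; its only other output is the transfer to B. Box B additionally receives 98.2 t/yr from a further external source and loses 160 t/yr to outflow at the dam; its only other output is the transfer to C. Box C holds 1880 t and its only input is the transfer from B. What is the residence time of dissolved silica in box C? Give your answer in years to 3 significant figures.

Box A: F(A→B) = (158 + 97.7) − 58.0 = 197.70 t/yr.
Box B: F(B→C) = (197.70 + 98.2) − 160 = 135.90 t/yr.
Box C throughput = its input = 135.90 t/yr; τ = 1880 / 135.90 = 13.83 yr.

13.8 yr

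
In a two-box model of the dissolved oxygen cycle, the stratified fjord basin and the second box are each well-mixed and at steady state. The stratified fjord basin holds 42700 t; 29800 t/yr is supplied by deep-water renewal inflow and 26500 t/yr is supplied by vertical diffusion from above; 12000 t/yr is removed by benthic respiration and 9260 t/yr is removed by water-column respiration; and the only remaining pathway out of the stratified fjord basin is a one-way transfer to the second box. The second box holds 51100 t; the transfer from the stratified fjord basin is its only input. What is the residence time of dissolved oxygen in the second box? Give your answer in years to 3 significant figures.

Balance the stratified fjord basin: ΣF_in = 29800 + 26500 = 56300 t/yr.
Transfer to the second box = ΣF_in − (12000 + 9260) = 35040 t/yr.
At steady state the output of the second box equals its input, 35040 t/yr.
τ = M / F = 51100 / 35040 = 1.458 yr.

1.46 yr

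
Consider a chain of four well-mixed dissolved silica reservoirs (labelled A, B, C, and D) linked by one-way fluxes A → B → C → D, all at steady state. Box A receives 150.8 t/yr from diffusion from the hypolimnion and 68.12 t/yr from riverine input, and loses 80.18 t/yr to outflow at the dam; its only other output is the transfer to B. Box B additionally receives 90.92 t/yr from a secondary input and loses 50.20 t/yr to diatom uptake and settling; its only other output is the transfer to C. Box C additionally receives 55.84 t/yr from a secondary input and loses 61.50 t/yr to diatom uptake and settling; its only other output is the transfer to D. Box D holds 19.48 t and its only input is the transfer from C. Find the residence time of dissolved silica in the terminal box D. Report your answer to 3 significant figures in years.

Box A: F(A→B) = (150.8 + 68.12) − 80.18 = 138.74 t/yr.
Box B: F(B→C) = (138.74 + 90.92) − 50.20 = 179.46 t/yr.
Box C: F(C→D) = (179.46 + 55.84) − 61.50 = 173.80 t/yr.
Box D throughput = its input = 173.80 t/yr; τ = 19.48 / 173.80 = 0.1121 yr.

0.112 yr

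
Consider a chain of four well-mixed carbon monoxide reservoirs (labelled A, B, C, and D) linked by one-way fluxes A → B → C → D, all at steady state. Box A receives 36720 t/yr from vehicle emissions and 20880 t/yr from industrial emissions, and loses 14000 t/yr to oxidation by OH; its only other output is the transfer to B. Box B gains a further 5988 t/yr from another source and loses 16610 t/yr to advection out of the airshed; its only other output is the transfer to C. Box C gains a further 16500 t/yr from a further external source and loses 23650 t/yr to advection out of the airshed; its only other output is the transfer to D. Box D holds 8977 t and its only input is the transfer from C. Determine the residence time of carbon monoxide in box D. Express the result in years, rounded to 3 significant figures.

0.348 yr

Box A: F(A→B) = (36720 + 20880) − 14000 = 43600 t/yr.
Box B: F(B→C) = (43600 + 5988) − 16610 = 32978 t/yr.
Box C: F(C→D) = (32978 + 16500) − 23650 = 25828 t/yr.
Box D throughput = its input = 25828 t/yr; τ = 8977 / 25828 = 0.3476 yr.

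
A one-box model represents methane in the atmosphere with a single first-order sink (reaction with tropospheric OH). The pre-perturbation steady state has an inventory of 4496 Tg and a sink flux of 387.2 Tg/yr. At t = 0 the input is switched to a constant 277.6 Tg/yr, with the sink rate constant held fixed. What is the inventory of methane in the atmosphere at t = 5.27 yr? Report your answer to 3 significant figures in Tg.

The sink rate constant is k = F₀/M₀ = 387.2/4496 = 0.08612 yr⁻¹.
Solving dM/dt = F₁ − kM with M(0) = M₀ gives M(t) = F₁/k + (M₀ − F₁/k)·e^(−kt).
F₁/k = 277.6/0.08612 = 3223.4 Tg; kt = 0.08612 × 5.27 = 0.4539, e^(−kt) = 0.6352.
M(5.27) = 3223.4 + (4496 − 3223.4) × 0.6352 = 3223.4 + 808.3 = 4031.7 Tg.

4030 Tg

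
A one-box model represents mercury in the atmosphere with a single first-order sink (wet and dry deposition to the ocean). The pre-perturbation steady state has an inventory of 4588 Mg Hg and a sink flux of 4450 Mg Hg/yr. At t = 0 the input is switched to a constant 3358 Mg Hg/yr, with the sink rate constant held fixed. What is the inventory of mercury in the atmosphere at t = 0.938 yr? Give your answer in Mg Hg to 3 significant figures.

3920 Mg Hg

Residence time τ = M₀/F₀ = 1.031 yr. The eventual steady state is M_∞ = M₀·(F₁/F₀) = 4588 × 3358/4450 = 3462.1 Mg Hg.
The anomaly ΔM(t) = M(t) − M_∞ decays as ΔM₀·e^(−t/τ) with ΔM₀ = 4588 − 3462.1 = 1126 Mg Hg.
At t = 0.938 yr, e^(−t/τ) = e^(−0.9098) = 0.4026, so ΔM = 453.3 Mg Hg and M = 3462.1 + 453.3 = 3915.4 Mg Hg.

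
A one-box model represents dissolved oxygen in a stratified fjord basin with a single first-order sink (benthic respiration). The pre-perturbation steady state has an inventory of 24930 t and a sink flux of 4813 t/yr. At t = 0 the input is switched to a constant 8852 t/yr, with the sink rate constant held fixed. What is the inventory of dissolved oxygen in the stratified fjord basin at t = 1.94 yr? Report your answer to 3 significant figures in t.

31500 t

Residence time τ = M₀/F₀ = 5.180 yr. The eventual steady state is M_∞ = M₀·(F₁/F₀) = 24930 × 8852/4813 = 45851 t.
The anomaly ΔM(t) = M(t) − M_∞ decays as ΔM₀·e^(−t/τ) with ΔM₀ = 24930 − 45851 = −20920 t.
At t = 1.94 yr, e^(−t/τ) = e^(−0.3745) = 0.6876, so ΔM = −14390 t and M = 45851 − 14390 = 31466 t.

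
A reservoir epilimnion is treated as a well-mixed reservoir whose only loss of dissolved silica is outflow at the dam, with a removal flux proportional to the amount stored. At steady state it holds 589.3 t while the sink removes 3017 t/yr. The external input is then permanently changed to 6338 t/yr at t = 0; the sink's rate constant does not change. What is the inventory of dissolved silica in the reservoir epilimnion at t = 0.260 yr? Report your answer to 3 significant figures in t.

1070 t

τ = M₀/F₀ = 589.3/3017 = 0.1953 yr; rate constant k = 1/τ.
New steady state M_∞ = F₁/k = F₁·τ = 6338 × 0.1953 = 1238.0 t.
M(t) = M_∞ + (M₀ − M_∞)·e^(−t/τ); t/τ = 0.260/0.1953 = 1.331, so e^(−t/τ) = 0.2642.
M(t) = 1238.0 − 648.7 × 0.2642 = 1066.6 t.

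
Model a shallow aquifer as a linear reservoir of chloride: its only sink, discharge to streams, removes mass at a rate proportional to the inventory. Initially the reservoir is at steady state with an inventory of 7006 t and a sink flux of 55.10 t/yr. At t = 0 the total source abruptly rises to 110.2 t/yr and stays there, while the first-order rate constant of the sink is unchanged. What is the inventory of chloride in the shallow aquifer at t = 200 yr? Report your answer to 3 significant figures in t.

The sink rate constant is k = F₀/M₀ = 55.10/7006 = 0.007865 yr⁻¹.
Solving dM/dt = F₁ − kM with M(0) = M₀ gives M(t) = F₁/k + (M₀ − F₁/k)·e^(−kt).
F₁/k = 110.2/0.007865 = 14012 t; kt = 0.007865 × 200 = 1.573, e^(−kt) = 0.2074.
M(200) = 14012 + (7006 − 14012) × 0.2074 = 14012 − 1453 = 12559 t.

12600 t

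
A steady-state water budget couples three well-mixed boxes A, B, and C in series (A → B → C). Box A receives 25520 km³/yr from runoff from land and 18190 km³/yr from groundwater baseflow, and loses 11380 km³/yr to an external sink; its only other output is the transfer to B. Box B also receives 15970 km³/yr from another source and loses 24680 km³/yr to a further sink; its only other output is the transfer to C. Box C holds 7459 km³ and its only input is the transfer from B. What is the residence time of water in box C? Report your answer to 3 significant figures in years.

Box A: F(A→B) = (25520 + 18190) − 11380 = 32330 km³/yr.
Box B: F(B→C) = (32330 + 15970) − 24680 = 23620 km³/yr.
Box C throughput = its input = 23620 km³/yr; τ = 7459 / 23620 = 0.3158 yr.

0.316 yr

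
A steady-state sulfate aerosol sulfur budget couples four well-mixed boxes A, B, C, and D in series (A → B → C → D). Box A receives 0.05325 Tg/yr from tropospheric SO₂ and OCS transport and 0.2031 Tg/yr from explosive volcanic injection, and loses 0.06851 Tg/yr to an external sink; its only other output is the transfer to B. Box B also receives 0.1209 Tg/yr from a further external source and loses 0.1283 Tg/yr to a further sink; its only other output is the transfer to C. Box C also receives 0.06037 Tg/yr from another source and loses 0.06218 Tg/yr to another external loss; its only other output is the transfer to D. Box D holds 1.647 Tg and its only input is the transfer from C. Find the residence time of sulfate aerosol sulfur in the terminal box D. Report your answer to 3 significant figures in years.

Box A: F(A→B) = (0.05325 + 0.2031) − 0.06851 = 0.18784 Tg/yr.
Box B: F(B→C) = (0.18784 + 0.1209) − 0.1283 = 0.18044 Tg/yr.
Box C: F(C→D) = (0.18044 + 0.06037) − 0.06218 = 0.17863 Tg/yr.
Box D throughput = its input = 0.17863 Tg/yr; τ = 1.647 / 0.17863 = 9.220 yr.

9.22 yr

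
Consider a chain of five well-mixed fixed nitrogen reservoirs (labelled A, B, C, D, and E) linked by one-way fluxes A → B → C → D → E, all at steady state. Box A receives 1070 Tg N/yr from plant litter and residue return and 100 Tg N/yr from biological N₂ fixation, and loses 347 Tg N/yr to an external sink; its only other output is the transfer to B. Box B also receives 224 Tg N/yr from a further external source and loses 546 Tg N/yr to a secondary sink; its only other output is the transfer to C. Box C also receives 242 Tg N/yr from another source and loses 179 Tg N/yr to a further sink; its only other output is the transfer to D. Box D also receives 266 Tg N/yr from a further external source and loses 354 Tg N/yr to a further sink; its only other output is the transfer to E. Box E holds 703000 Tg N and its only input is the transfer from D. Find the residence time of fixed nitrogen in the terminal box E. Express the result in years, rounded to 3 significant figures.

Box A: F(A→B) = (1070 + 100) − 347 = 823.00 Tg N/yr.
Box B: F(B→C) = (823.00 + 224) − 546 = 501.00 Tg N/yr.
Box C: F(C→D) = (501.00 + 242) − 179 = 564.00 Tg N/yr.
Box D: F(D→E) = (564.00 + 266) − 354 = 476.00 Tg N/yr.
Box E throughput = its input = 476.00 Tg N/yr; τ = 703000 / 476.00 = 1477 yr.

1480 yr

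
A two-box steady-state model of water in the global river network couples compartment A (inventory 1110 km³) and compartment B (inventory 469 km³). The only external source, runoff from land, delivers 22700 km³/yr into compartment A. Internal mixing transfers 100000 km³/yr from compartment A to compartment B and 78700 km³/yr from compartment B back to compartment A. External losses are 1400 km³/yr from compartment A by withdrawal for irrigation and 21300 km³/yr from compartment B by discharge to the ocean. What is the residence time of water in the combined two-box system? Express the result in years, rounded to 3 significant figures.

0.0696 yr

Treat the two boxes together as one reservoir: the mixing fluxes between them are internal recycling, so τ = ΣM / Σ(external losses).
M_total = 1110 + 469 = 1579.0 km³.
ΣF_external_out = 1400 + 21300 = 22700 km³/yr.
τ = M_total / ΣF_ext = 1579.0 / 22700 = 0.06956 yr.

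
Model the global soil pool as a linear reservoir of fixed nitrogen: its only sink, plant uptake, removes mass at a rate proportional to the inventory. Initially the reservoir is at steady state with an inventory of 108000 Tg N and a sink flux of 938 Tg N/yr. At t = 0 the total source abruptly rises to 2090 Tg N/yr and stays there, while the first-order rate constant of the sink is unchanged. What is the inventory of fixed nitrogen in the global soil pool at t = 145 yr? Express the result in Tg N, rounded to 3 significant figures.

203000 Tg N

τ = M₀/F₀ = 108000/938 = 115.1 yr; rate constant k = 1/τ.
New steady state M_∞ = F₁/k = F₁·τ = 2090 × 115.1 = 240640 Tg N.
M(t) = M_∞ + (M₀ − M_∞)·e^(−t/τ); t/τ = 145/115.1 = 1.259, so e^(−t/τ) = 0.2838.
M(t) = 240640 − 132600 × 0.2838 = 202990 Tg N.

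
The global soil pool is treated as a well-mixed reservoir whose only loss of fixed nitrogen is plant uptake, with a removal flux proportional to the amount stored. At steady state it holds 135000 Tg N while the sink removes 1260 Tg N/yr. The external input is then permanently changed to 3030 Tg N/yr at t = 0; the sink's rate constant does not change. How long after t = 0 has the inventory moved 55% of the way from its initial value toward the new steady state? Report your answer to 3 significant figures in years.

85.6 yr

τ = M₀/F₀ = 135000/1260 = 107.1 yr.
The remaining gap fraction is e^(−t/τ); 55% covered ⇒ e^(−t/τ) = 0.450.
t = −τ ln(0.450) = 107.1 × 0.7985 = 85.55 yr.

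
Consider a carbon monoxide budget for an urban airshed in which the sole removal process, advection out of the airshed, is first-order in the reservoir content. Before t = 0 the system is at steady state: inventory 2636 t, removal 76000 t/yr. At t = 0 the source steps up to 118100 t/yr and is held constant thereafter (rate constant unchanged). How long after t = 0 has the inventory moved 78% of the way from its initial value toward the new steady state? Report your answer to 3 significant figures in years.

0.0525 yr

τ = M₀/F₀ = 2636/76000 = 0.03468 yr.
The remaining gap fraction is e^(−t/τ); 78% covered ⇒ e^(−t/τ) = 0.220.
t = −τ ln(0.220) = 0.03468 × 1.514 = 0.05252 yr.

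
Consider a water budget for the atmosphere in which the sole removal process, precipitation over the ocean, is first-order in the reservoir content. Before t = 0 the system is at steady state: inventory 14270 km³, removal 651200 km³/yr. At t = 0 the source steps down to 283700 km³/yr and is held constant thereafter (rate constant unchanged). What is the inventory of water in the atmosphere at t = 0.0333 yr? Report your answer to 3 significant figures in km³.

7980 km³

Residence time τ = M₀/F₀ = 0.02191 yr. The eventual steady state is M_∞ = M₀·(F₁/F₀) = 14270 × 283700/651200 = 6216.8 km³.
The anomaly ΔM(t) = M(t) − M_∞ decays as ΔM₀·e^(−t/τ) with ΔM₀ = 14270 − 6216.8 = 8053 km³.
At t = 0.0333 yr, e^(−t/τ) = e^(−1.520) = 0.2188, so ΔM = 1762 km³ and M = 6216.8 + 1762 = 7978.8 km³.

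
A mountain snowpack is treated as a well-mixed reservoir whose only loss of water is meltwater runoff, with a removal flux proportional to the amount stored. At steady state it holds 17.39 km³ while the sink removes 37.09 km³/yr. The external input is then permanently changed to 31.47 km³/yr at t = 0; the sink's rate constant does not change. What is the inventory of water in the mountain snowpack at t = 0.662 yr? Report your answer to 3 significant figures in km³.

The sink rate constant is k = F₀/M₀ = 37.09/17.39 = 2.133 yr⁻¹.
Solving dM/dt = F₁ − kM with M(0) = M₀ gives M(t) = F₁/k + (M₀ − F₁/k)·e^(−kt).
F₁/k = 31.47/2.133 = 14.755 km³; kt = 2.133 × 0.662 = 1.412, e^(−kt) = 0.2437.
M(0.662) = 14.755 + (17.39 − 14.755) × 0.2437 = 14.755 + 0.6421 = 15.397 km³.

15.4 km³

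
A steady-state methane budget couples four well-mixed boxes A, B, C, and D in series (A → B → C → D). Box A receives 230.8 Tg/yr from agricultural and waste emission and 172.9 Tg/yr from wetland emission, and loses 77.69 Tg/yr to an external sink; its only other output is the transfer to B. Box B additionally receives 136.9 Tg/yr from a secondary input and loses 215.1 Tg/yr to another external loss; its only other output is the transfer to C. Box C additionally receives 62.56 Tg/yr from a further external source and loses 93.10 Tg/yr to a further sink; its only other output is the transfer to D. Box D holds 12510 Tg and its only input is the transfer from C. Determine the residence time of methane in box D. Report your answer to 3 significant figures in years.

Box A: F(A→B) = (230.8 + 172.9) − 77.69 = 326.01 Tg/yr.
Box B: F(B→C) = (326.01 + 136.9) − 215.1 = 247.81 Tg/yr.
Box C: F(C→D) = (247.81 + 62.56) − 93.10 = 217.27 Tg/yr.
Box D throughput = its input = 217.27 Tg/yr; τ = 12510 / 217.27 = 57.58 yr.

57.6 yr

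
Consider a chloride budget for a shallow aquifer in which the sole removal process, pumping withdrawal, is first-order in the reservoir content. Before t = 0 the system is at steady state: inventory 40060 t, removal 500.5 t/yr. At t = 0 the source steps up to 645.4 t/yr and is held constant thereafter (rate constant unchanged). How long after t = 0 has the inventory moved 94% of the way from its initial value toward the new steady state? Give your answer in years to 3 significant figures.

τ = M₀/F₀ = 40060/500.5 = 80.04 yr.
The remaining gap fraction is e^(−t/τ); 94% covered ⇒ e^(−t/τ) = 0.0600.
t = −τ ln(0.0600) = 80.04 × 2.813 = 225.2 yr.

225 yr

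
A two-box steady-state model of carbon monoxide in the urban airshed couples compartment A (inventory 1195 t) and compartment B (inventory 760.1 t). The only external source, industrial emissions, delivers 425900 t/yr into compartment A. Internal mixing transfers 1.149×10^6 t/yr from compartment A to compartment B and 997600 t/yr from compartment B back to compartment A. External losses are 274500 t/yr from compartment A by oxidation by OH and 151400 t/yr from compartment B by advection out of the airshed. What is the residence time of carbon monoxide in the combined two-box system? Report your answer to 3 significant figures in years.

0.00459 yr

Residence time in the combined system uses the total inventory and the total *external* removal — internal exchanges between the two boxes cancel.
M_total = 1195 + 760.1 = 1955.1 t.
ΣF_external_out = 274500 + 151400 = 425900 t/yr.
τ = M_total / ΣF_ext = 1955.1 / 425900 = 0.004591 yr.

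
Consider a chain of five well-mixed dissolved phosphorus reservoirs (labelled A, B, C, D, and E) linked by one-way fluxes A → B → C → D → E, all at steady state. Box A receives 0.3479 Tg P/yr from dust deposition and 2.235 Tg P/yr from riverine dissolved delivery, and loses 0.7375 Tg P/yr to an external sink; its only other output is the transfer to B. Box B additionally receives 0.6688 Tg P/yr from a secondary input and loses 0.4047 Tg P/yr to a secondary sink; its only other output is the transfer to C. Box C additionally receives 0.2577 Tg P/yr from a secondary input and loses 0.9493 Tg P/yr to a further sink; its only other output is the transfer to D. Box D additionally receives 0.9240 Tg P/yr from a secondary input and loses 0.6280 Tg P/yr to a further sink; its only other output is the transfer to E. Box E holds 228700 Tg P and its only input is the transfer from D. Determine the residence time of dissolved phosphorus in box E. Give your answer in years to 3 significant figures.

133000 yr

Box A: F(A→B) = (0.3479 + 2.235) − 0.7375 = 1.8454 Tg P/yr.
Box B: F(B→C) = (1.8454 + 0.6688) − 0.4047 = 2.1095 Tg P/yr.
Box C: F(C→D) = (2.1095 + 0.2577) − 0.9493 = 1.4179 Tg P/yr.
Box D: F(D→E) = (1.4179 + 0.9240) − 0.6280 = 1.7139 Tg P/yr.
Box E throughput = its input = 1.7139 Tg P/yr; τ = 228700 / 1.7139 = 133400 yr.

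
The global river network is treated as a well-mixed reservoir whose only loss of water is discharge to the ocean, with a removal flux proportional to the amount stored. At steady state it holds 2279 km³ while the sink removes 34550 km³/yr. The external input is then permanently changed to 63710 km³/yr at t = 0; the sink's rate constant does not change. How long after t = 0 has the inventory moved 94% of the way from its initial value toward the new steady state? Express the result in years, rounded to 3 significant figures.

τ = M₀/F₀ = 2279/34550 = 0.06596 yr.
The remaining gap fraction is e^(−t/τ); 94% covered ⇒ e^(−t/τ) = 0.0600.
t = −τ ln(0.0600) = 0.06596 × 2.813 = 0.1856 yr.

0.186 yr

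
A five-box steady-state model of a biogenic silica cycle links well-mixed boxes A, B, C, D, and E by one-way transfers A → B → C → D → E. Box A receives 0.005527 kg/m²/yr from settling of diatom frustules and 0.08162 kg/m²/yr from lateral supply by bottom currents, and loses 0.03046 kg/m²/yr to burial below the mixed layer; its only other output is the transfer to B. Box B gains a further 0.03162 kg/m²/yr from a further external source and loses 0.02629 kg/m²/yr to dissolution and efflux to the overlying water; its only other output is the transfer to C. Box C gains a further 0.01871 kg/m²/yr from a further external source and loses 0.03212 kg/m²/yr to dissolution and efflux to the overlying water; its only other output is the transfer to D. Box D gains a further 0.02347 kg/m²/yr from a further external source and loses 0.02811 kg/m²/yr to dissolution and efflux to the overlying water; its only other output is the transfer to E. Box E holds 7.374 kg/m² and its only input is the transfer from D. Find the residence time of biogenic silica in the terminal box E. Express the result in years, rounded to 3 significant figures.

168 yr

Box A: F(A→B) = (0.005527 + 0.08162) − 0.03046 = 0.056687 kg/m²/yr.
Box B: F(B→C) = (0.056687 + 0.03162) − 0.02629 = 0.062017 kg/m²/yr.
Box C: F(C→D) = (0.062017 + 0.01871) − 0.03212 = 0.048607 kg/m²/yr.
Box D: F(D→E) = (0.048607 + 0.02347) − 0.02811 = 0.043967 kg/m²/yr.
Box E throughput = its input = 0.043967 kg/m²/yr; τ = 7.374 / 0.043967 = 167.7 yr.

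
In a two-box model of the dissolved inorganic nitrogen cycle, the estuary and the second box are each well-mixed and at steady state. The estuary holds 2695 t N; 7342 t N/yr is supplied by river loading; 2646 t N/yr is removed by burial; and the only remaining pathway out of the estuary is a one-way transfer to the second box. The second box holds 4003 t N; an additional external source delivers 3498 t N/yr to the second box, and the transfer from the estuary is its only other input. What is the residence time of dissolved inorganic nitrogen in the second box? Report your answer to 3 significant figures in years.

0.489 yr

Balance the estuary: ΣF_in = 7342.0 t N/yr.
Transfer to the second box = ΣF_in − (2646) = 4696.0 t N/yr.
Total input to the second box = 4696.0 + 3498 = 8194.0 t N/yr; at steady state this equals its total output.
τ = M / F = 4003 / 8194.0 = 0.4885 yr.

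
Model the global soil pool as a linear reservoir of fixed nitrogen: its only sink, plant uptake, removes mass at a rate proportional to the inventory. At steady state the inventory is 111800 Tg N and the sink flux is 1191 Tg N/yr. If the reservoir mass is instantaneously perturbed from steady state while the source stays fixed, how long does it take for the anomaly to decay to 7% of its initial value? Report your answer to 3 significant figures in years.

250 yr

For a linear reservoir the anomaly decays as exp(−t/τ) with τ = M/F = 111800/1191 = 93.87 yr.
exp(−t/τ) = 0.07 ⇒ t = −τ ln(0.07) = 93.87 × 2.659 = 249.6 yr.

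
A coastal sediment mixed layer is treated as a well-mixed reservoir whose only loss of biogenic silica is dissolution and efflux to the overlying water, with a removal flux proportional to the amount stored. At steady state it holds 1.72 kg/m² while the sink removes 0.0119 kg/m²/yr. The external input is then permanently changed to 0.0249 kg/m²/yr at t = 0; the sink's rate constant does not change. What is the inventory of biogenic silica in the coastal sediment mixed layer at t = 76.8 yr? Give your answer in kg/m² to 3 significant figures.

The sink rate constant is k = F₀/M₀ = 0.0119/1.72 = 0.006919 yr⁻¹.
Solving dM/dt = F₁ − kM with M(0) = M₀ gives M(t) = F₁/k + (M₀ − F₁/k)·e^(−kt).
F₁/k = 0.0249/0.006919 = 3.5990 kg/m²; kt = 0.006919 × 76.8 = 0.5313, e^(−kt) = 0.5878.
M(76.8) = 3.5990 + (1.72 − 3.5990) × 0.5878 = 3.5990 − 1.104 = 2.4945 kg/m².

2.49 kg/m²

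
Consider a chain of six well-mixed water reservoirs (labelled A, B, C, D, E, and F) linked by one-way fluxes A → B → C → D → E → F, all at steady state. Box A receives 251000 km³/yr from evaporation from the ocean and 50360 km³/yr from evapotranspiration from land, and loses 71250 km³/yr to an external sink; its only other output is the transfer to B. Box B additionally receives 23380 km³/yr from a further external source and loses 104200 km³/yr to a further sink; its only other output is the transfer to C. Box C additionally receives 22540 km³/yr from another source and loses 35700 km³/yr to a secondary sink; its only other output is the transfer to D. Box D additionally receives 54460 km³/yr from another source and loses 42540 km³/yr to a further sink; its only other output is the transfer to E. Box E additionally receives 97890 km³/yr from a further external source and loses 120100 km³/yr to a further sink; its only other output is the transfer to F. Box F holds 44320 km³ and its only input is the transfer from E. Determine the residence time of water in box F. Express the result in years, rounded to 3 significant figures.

Box A: F(A→B) = (251000 + 50360) − 71250 = 230110 km³/yr.
Box B: F(B→C) = (230110 + 23380) − 104200 = 149290 km³/yr.
Box C: F(C→D) = (149290 + 22540) − 35700 = 136130 km³/yr.
Box D: F(D→E) = (136130 + 54460) − 42540 = 148050 km³/yr.
Box E: F(E→F) = (148050 + 97890) − 120100 = 125840 km³/yr.
Box F throughput = its input = 125840 km³/yr; τ = 44320 / 125840 = 0.3522 yr.

0.352 yr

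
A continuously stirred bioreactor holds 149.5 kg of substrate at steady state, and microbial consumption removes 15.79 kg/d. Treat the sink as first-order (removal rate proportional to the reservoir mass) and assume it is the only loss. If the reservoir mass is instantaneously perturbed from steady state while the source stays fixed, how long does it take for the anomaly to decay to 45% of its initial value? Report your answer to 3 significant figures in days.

For a linear reservoir the anomaly decays as exp(−t/τ) with τ = M/F = 149.5/15.79 = 9.468 d.
exp(−t/τ) = 0.45 ⇒ t = −τ ln(0.45) = 9.468 × 0.7985 = 7.560 d.

7.56 d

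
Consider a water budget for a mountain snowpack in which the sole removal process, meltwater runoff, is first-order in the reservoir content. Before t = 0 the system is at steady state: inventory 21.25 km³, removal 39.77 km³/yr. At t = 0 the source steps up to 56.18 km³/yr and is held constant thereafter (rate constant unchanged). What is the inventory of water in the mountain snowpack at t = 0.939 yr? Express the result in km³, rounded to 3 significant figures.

τ = M₀/F₀ = 21.25/39.77 = 0.5343 yr; rate constant k = 1/τ.
New steady state M_∞ = F₁/k = F₁·τ = 56.18 × 0.5343 = 30.018 km³.
M(t) = M_∞ + (M₀ − M_∞)·e^(−t/τ); t/τ = 0.939/0.5343 = 1.757, so e^(−t/τ) = 0.1725.
M(t) = 30.018 − 8.768 × 0.1725 = 28.506 km³.

28.5 km³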